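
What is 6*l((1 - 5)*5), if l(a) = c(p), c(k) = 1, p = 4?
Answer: 6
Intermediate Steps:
l(a) = 1
6*l((1 - 5)*5) = 6*1 = 6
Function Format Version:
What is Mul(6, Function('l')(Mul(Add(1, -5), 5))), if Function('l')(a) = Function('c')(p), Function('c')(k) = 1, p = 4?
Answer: 6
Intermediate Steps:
Function('l')(a) = 1
Mul(6, Function('l')(Mul(Add(1, -5), 5))) = Mul(6, 1) = 6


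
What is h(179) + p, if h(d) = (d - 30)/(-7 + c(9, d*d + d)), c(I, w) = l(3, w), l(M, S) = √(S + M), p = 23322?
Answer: 750363071/32174 + 149*√32223/32174 ≈ 23323.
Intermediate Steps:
l(M, S) = √(M + S)
c(I, w) = √(3 + w)
h(d) = (-30 + d)/(-7 + √(3 + d + d²)) (h(d) = (d - 30)/(-7 + √(3 + (d*d + d))) = (-30 + d)/(-7 + √(3 + (d² + d))) = (-30 + d)/(-7 + √(3 + (d + d²))) = (-30 + d)/(-7 + √(3 + d + d²)))
h(179) + p = (-30 + 179)/(-7 + √(3 + 179*(1 + 179))) + 23322 = 149/(-7 + √(3 + 179*180)) + 23322 = 149/(-7 + √(3 + 32220)) + 23322 = 149/(-7 + √32223) + 23322 = 23322 + 149/(-7 + √32223)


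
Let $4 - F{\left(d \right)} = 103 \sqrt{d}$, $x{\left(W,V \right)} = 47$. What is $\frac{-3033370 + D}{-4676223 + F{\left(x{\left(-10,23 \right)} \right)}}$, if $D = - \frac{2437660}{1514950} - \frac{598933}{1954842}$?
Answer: $\frac{4200785096036699665303433}{6475892564639948919841020} - \frac{92527930127263087021 \sqrt{47}}{6475892564639948919841020} \approx 0.64858$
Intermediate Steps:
$F{\left(d \right)} = 4 - 103 \sqrt{d}$
$D = - \frac{567259369807}{296148788790}$ ($D = \left(-2437660\right) \frac{1}{1514950} - \frac{598933}{1954842} = - \frac{243766}{151495} - \frac{598933}{1954842} = - \frac{567259369807}{296148788790} \approx -1.9155$)
$\frac{-3033370 + D}{-4676223 + F{\left(x{\left(-10,23 \right)} \right)}} = \frac{-3033370 - \frac{567259369807}{296148788790}}{-4676223 + \left(4 - 103 \sqrt{47}\right)} = - \frac{898329418711292107}{296148788790 \left(-4676219 - 103 \sqrt{47}\right)}$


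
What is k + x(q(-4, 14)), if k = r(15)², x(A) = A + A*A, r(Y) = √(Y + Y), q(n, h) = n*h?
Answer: 3110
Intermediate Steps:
q(n, h) = h*n
r(Y) = √2*√Y (r(Y) = √(2*Y) = √2*√Y)
x(A) = A + A²
k = 30 (k = (√2*√15)² = (√30)² = 30)
k + x(q(-4, 14)) = 30 + (14*(-4))*(1 + 14*(-4)) = 30 - 56*(1 - 56) = 30 - 56*(-55) = 30 + 3080 = 3110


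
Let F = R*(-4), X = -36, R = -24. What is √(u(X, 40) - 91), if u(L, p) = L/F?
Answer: I*√1462/4 ≈ 9.559*I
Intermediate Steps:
F = 96 (F = -24*(-4) = 96)
u(L, p) = L/96
√(u(X, 40) - 91) = √((1/96)*(-36) - 91) = √(-3/8 - 91) = √(-731/8) = I*√1462/4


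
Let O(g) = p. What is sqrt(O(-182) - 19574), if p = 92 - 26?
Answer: 2*I*sqrt(4877) ≈ 139.67*I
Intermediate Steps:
p = 66
O(g) = 66
sqrt(O(-182) - 19574) = sqrt(66 - 19574) = sqrt(-19508) = 2*I*sqrt(4877)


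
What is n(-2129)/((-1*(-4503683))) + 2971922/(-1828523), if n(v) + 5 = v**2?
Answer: -221589800526/358047302183 ≈ -0.61888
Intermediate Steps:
n(v) = -5 + v**2
n(-2129)/((-1*(-4503683))) + 2971922/(-1828523) = (-5 + (-2129)**2)/((-1*(-4503683))) + 2971922/(-1828523) = (-5 + 4532641)/4503683 + 2971922*(-1/1828523) = 4532636*(1/4503683) - 129214/79501 = 4532636/4503683 - 129214/79501 = -221589800526/358047302183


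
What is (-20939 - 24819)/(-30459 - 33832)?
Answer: 45758/64291 ≈ 0.71173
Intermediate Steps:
(-20939 - 24819)/(-30459 - 33832) = -45758/(-64291) = -45758*(-1/64291) = 45758/64291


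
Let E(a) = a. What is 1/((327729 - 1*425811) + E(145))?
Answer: -1/97937 ≈ -1.0211e-5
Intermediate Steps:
1/((327729 - 1*425811) + E(145)) = 1/((327729 - 1*425811) + 145) = 1/((327729 - 425811) + 145) = 1/(-98082 + 145) = 1/(-97937) = -1/97937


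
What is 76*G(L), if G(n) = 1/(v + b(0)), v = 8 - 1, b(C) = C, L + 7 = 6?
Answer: 76/7 ≈ 10.857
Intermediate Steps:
L = -1 (L = -7 + 6 = -1)
v = 7
G(n) = 1/7 (G(n) = 1/(7 + 0) = 1/7)
76*G(L) = 76*(1/7) = 76/7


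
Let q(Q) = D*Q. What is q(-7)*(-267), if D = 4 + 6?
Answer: 18690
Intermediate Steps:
D = 10
q(Q) = 10*Q
q(-7)*(-267) = (10*(-7))*(-267) = -70*(-267) = 18690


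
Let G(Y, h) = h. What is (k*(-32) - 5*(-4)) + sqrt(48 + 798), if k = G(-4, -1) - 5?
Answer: 212 + 3*sqrt(94) ≈ 241.09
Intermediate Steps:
k = -6 (k = -1 - 5 = -6)
(k*(-32) - 5*(-4)) + sqrt(48 + 798) = (-6*(-32) - 5*(-4)) + sqrt(48 + 798) = (192 + 20) + sqrt(846) = 212 + 3*sqrt(94)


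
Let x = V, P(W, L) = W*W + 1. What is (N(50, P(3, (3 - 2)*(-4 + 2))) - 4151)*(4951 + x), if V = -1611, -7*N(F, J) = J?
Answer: -97083780/7 ≈ -1.3869e+7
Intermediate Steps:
P(W, L) = 1 + W² (P(W, L) = W² + 1 = 1 + W²)
N(F, J) = -J/7
x = -1611
(N(50, P(3, (3 - 2)*(-4 + 2))) - 4151)*(4951 + x) = (-(1 + 3²)/7 - 4151)*(4951 - 1611) = (-(1 + 9)/7 - 4151)*3340 = (-⅐*10 - 4151)*3340 = (-10/7 - 4151)*3340 = -29067/7*3340 = -97083780/7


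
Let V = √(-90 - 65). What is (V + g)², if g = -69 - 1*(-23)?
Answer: (46 - I*√155)² ≈ 1961.0 - 1145.4*I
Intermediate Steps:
V = I*√155 (V = √(-155) = I*√155 ≈ 12.45*I)
g = -46 (g = -69 + 23 = -46)
(V + g)² = (I*√155 - 46)² = (-46 + I*√155)²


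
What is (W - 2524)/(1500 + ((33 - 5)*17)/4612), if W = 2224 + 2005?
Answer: 1965865/1729619 ≈ 1.1366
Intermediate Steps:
W = 4229
(W - 2524)/(1500 + ((33 - 5)*17)/4612) = (4229 - 2524)/(1500 + ((33 - 5)*17)/4612) = 1705/(1500 + (28*17)*(1/4612)) = 1705/(1500 + 476*(1/4612)) = 1705/(1500 + 119/1153) = 1705/(1729619/1153) = 1705*(1153/1729619) = 1965865/1729619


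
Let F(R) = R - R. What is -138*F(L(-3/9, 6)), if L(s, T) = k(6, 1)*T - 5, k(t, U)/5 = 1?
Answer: 0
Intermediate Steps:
k(t, U) = 5 (k(t, U) = 5*1 = 5)
L(s, T) = -5 + 5*T (L(s, T) = 5*T - 5 = -5 + 5*T)
F(R) = 0
-138*F(L(-3/9, 6)) = -138*0 = 0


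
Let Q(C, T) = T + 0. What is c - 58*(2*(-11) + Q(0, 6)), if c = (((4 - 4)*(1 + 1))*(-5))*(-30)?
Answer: 928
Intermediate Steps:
Q(C, T) = T
c = 0 (c = ((0*2)*(-5))*(-30) = (0*(-5))*(-30) = 0*(-30) = 0)
c - 58*(2*(-11) + Q(0, 6)) = 0 - 58*(2*(-11) + 6) = 0 - 58*(-22 + 6) = 0 - 58*(-16) = 0 + 928 = 928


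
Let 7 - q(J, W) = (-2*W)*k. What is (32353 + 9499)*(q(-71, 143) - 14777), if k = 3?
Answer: -582245024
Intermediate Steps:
q(J, W) = 7 + 6*W (q(J, W) = 7 - (-2*W)*3 = 7 - (-6)*W = 7 + 6*W)
(32353 + 9499)*(q(-71, 143) - 14777) = (32353 + 9499)*((7 + 6*143) - 14777) = 41852*((7 + 858) - 14777) = 41852*(865 - 14777) = 41852*(-13912) = -582245024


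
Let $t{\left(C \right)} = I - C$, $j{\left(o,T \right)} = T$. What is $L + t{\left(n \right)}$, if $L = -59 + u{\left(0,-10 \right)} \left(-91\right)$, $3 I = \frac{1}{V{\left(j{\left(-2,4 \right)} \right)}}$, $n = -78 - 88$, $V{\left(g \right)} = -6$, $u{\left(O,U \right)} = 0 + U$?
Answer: $\frac{18305}{18} \approx 1016.9$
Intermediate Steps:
$u{\left(O,U \right)} = U$
$n = -166$
$I = - \frac{1}{18}$ ($I = \frac{1}{3 \left(-6\right)} = \frac{1}{3} \left(- \frac{1}{6}\right) = - \frac{1}{18} \approx -0.055556$)
$L = 851$ ($L = -59 - -910 = -59 + 910 = 851$)
$t{\left(C \right)} = - \frac{1}{18} - C$
$L + t{\left(n \right)} = 851 - - \frac{2987}{18} = 851 + \left(- \frac{1}{18} + 166\right) = 851 + \frac{2987}{18} = \frac{18305}{18}$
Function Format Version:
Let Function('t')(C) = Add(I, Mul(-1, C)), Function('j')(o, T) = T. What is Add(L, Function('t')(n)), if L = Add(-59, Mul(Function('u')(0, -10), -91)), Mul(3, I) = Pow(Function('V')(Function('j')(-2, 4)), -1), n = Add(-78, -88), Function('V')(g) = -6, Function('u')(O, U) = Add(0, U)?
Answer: Rational(18305, 18) ≈ 1016.9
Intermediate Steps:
Function('u')(O, U) = U
n = -166
I = Rational(-1, 18) (I = Mul(Rational(1, 3), Pow(-6, -1)) = Mul(Rational(1, 3), Rational(-1, 6)) = Rational(-1, 18) ≈ -0.055556)
L = 851 (L = Add(-59, Mul(-10, -91)) = Add(-59, 910) = 851)
Function('t')(C) = Add(Rational(-1, 18), Mul(-1, C))
Add(L, Function('t')(n)) = Add(851, Add(Rational(-1, 18), Mul(-1, -166))) = Add(851, Add(Rational(-1, 18), 166)) = Add(851, Rational(2987, 18)) = Rational(18305, 18)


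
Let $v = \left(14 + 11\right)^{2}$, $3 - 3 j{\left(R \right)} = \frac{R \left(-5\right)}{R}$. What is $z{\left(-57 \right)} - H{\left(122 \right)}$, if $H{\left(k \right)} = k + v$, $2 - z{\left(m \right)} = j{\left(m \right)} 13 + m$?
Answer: $- \frac{2168}{3} \approx -722.67$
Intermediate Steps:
$j{\left(R \right)} = \frac{8}{3}$ ($j{\left(R \right)} = 1 - \frac{R \left(-5\right) \frac{1}{R}}{3} = 1 - \frac{- 5 R \frac{1}{R}}{3} = 1 - - \frac{5}{3} = 1 + \frac{5}{3} = \frac{8}{3}$)
$z{\left(m \right)} = - \frac{98}{3} - m$ ($z{\left(m \right)} = 2 - \left(\frac{8}{3} \cdot 13 + m\right) = 2 - \left(\frac{104}{3} + m\right) = - \frac{98}{3} - m$)
$v = 625$ ($v = 25^{2} = 625$)
$H{\left(k \right)} = 625 + k$ ($H{\left(k \right)} = k + 625 = 625 + k$)
$z{\left(-57 \right)} - H{\left(122 \right)} = \left(- \frac{98}{3} - -57\right) - \left(625 + 122\right) = \left(- \frac{98}{3} + 57\right) - 747 = \frac{73}{3} - 747 = - \frac{2168}{3}$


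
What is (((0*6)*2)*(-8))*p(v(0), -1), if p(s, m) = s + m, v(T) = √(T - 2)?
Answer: 0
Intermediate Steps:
v(T) = √(-2 + T)
p(s, m) = m + s
(((0*6)*2)*(-8))*p(v(0), -1) = (((0*6)*2)*(-8))*(-1 + √(-2 + 0)) = ((0*2)*(-8))*(-1 + √(-2)) = (0*(-8))*(-1 + I*√2) = 0*(-1 + I*√2) = 0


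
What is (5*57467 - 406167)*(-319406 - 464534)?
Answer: 93157158080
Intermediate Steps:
(5*57467 - 406167)*(-319406 - 464534) = (287335 - 406167)*(-783940) = -118832*(-783940) = 93157158080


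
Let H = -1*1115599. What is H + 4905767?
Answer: 3790168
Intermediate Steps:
H = -1115599
H + 4905767 = -1115599 + 4905767 = 3790168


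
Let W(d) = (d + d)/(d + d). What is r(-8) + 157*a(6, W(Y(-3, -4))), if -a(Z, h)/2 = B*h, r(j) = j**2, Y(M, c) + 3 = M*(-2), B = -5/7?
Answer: 2018/7 ≈ 288.29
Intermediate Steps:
B = -5/7 (B = -5*1/7 = -5/7 ≈ -0.71429)
Y(M, c) = -3 - 2*M (Y(M, c) = -3 + M*(-2) = -3 - 2*M)
W(d) = 1 (W(d) = (2*d)/((2*d)) = (2*d)*(1/(2*d)) = 1)
a(Z, h) = 10*h/7 (a(Z, h) = -(-10)*h/7 = 10*h/7)
r(-8) + 157*a(6, W(Y(-3, -4))) = (-8)**2 + 157*((10/7)*1) = 64 + 157*(10/7) = 64 + 1570/7 = 2018/7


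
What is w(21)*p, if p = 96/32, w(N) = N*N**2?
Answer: 27783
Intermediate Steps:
w(N) = N**3
p = 3 (p = 96*(1/32) = 3)
w(21)*p = 21**3*3 = 9261*3 = 27783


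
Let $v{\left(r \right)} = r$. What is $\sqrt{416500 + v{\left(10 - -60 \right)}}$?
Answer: $\sqrt{416570} \approx 645.42$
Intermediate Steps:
$\sqrt{416500 + v{\left(10 - -60 \right)}} = \sqrt{416500 + \left(10 - -60\right)} = \sqrt{416500 + \left(10 + 60\right)} = \sqrt{416500 + 70} = \sqrt{416570}$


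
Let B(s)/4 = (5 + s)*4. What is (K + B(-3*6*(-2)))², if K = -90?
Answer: 320356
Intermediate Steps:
B(s) = 80 + 16*s (B(s) = 4*((5 + s)*4) = 4*(20 + 4*s) = 80 + 16*s)
(K + B(-3*6*(-2)))² = (-90 + (80 + 16*(-3*6*(-2))))² = (-90 + (80 + 16*(-18*(-2))))² = (-90 + (80 + 16*36))² = (-90 + (80 + 576))² = (-90 + 656)² = 566² = 320356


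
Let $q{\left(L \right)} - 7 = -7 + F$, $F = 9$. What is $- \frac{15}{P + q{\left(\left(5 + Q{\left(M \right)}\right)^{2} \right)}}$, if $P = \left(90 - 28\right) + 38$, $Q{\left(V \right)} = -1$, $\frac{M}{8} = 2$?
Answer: $- \frac{15}{109} \approx -0.13761$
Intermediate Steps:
$M = 16$ ($M = 8 \cdot 2 = 16$)
$P = 100$ ($P = 62 + 38 = 100$)
$q{\left(L \right)} = 9$ ($q{\left(L \right)} = 7 + \left(-7 + 9\right) = 7 + 2 = 9$)
$- \frac{15}{P + q{\left(\left(5 + Q{\left(M \right)}\right)^{2} \right)}} = - \frac{15}{100 + 9} = - \frac{15}{109}$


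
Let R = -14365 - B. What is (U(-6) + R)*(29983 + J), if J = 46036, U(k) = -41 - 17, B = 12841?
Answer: -2072582016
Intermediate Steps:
U(k) = -58
R = -27206 (R = -14365 - 1*12841 = -14365 - 12841 = -27206)
(U(-6) + R)*(29983 + J) = (-58 - 27206)*(29983 + 46036) = -27264*76019 = -2072582016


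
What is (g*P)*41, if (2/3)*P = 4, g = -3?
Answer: -738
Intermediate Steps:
P = 6 (P = (3/2)*4 = 6)
(g*P)*41 = -3*6*41 = -18*41 = -738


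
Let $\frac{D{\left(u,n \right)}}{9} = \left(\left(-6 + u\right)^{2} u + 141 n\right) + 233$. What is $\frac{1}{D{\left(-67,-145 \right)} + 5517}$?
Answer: $- \frac{1}{3389778} \approx -2.95 \cdot 10^{-7}$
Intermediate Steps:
$D{\left(u,n \right)} = 2097 + 1269 n + 9 u \left(-6 + u\right)^{2}$ ($D{\left(u,n \right)} = 9 \left(\left(\left(-6 + u\right)^{2} u + 141 n\right) + 233\right) = 9 \left(\left(u \left(-6 + u\right)^{2} + 141 n\right) + 233\right) = 9 \left(\left(141 n + u \left(-6 + u\right)^{2}\right) + 233\right) = 9 \left(233 + 141 n + u \left(-6 + u\right)^{2}\right) = 2097 + 1269 n + 9 u \left(-6 + u\right)^{2}$)
$\frac{1}{D{\left(-67,-145 \right)} + 5517} = \frac{1}{\left(2097 + 1269 \left(-145\right) + 9 \left(-67\right) \left(-6 - 67\right)^{2}\right) + 5517} = \frac{1}{\left(2097 - 184005 + 9 \left(-67\right) \left(-73\right)^{2}\right) + 5517} = \frac{1}{\left(2097 - 184005 + 9 \left(-67\right) 5329\right) + 5517} = \frac{1}{\left(2097 - 184005 - 3213387\right) + 5517} = \frac{1}{-3395295 + 5517} = \frac{1}{-3389778} = - \frac{1}{3389778}$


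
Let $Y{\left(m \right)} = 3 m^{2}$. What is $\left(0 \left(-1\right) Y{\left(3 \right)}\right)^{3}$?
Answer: $0$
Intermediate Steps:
$\left(0 \left(-1\right) Y{\left(3 \right)}\right)^{3} = \left(0 \left(-1\right) 3 \cdot 3^{2}\right)^{3} = \left(0 \cdot 3 \cdot 9\right)^{3} = \left(0 \cdot 27\right)^{3} = 0^{3} = 0$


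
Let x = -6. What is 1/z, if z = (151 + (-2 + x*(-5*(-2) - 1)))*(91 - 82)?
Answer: 1/855 ≈ 0.0011696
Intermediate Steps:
z = 855 (z = (151 + (-2 - 6*(-5*(-2) - 1)))*(91 - 82) = (151 + (-2 - 6*(10 - 1)))*9 = (151 + (-2 - 6*9))*9 = (151 + (-2 - 54))*9 = (151 - 56)*9 = 95*9 = 855)
1/z = 1/855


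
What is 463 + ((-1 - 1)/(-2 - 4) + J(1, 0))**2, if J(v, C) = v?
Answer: 4183/9 ≈ 464.78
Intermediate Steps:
463 + ((-1 - 1)/(-2 - 4) + J(1, 0))**2 = 463 + ((-1 - 1)/(-2 - 4) + 1)**2 = 463 + (-2/(-6) + 1)**2 = 463 + (-2*(-1/6) + 1)**2 = 463 + (1/3 + 1)**2 = 463 + (4/3)**2 = 463 + 16/9 = 4183/9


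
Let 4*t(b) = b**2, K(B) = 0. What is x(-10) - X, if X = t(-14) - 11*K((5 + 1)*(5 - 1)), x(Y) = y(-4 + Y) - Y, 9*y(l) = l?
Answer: -365/9 ≈ -40.556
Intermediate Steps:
y(l) = l/9
x(Y) = -4/9 - 8*Y/9 (x(Y) = (-4 + Y)/9 - Y = (-4/9 + Y/9) - Y = -4/9 - 8*Y/9)
t(b) = b**2/4
X = 49 (X = (1/4)*(-14)**2 - 11*0 = (1/4)*196 - 1*0 = 49 + 0 = 49)
x(-10) - X = (-4/9 - 8/9*(-10)) - 1*49 = (-4/9 + 80/9) - 49 = 76/9 - 49 = -365/9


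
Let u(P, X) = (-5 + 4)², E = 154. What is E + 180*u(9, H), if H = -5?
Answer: 334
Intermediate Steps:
u(P, X) = 1 (u(P, X) = (-1)² = 1)
E + 180*u(9, H) = 154 + 180*1 = 154 + 180 = 334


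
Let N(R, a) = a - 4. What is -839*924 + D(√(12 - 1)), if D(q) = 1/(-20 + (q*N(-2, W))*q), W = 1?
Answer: -41087509/53 ≈ -7.7524e+5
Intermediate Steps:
N(R, a) = -4 + a
D(q) = 1/(-20 - 3*q²) (D(q) = 1/(-20 + (q*(-4 + 1))*q) = 1/(-20 + (q*(-3))*q) = 1/(-20 + (-3*q)*q) = 1/(-20 - 3*q²))
-839*924 + D(√(12 - 1)) = -839*924 + 1/(-20 - 3*(√(12 - 1))²) = -775236 + 1/(-20 - 3*(√11)²) = -775236 + 1/(-20 - 3*11) = -775236 + 1/(-20 - 33) = -775236 + 1/(-53) = -775236 - 1/53 = -41087509/53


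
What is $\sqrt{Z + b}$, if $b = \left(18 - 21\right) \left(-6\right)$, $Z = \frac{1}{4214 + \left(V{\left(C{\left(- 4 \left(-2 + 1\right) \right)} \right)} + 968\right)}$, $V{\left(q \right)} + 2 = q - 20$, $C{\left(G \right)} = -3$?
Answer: $\frac{\sqrt{53189871}}{1719} \approx 4.2427$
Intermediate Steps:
$V{\left(q \right)} = -22 + q$ ($V{\left(q \right)} = -2 + \left(q - 20\right) = -2 + \left(-20 + q\right) = -22 + q$)
$Z = \frac{1}{5157}$ ($Z = \frac{1}{4214 + \left(\left(-22 - 3\right) + 968\right)} = \frac{1}{4214 + \left(-25 + 968\right)} = \frac{1}{4214 + 943} = \frac{1}{5157} \approx 0.00019391$)
$b = 18$ ($b = \left(-3\right) \left(-6\right) = 18$)
$\sqrt{Z + b} = \sqrt{\frac{1}{5157} + 18} = \sqrt{\frac{92827}{5157}} = \frac{\sqrt{53189871}}{1719}$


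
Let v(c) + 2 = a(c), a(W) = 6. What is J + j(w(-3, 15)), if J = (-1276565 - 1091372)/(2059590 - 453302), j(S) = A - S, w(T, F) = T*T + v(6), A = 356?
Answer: 548588847/1606288 ≈ 341.53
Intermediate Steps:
v(c) = 4 (v(c) = -2 + 6 = 4)
w(T, F) = 4 + T**2 (w(T, F) = T*T + 4 = T**2 + 4 = 4 + T**2)
j(S) = 356 - S
J = -2367937/1606288 ≈ -1.4742
J + j(w(-3, 15)) = -2367937/1606288 + (356 - (4 + (-3)**2)) = -2367937/1606288 + (356 - (4 + 9)) = -2367937/1606288 + (356 - 1*13) = -2367937/1606288 + (356 - 13) = -2367937/1606288 + 343 = 548588847/1606288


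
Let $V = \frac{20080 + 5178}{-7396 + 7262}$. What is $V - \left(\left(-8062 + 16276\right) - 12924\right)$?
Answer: $\frac{302941}{67} \approx 4521.5$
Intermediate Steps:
$V = - \frac{12629}{67}$ ($V = \frac{25258}{-134} = 25258 \left(- \frac{1}{134}\right) = - \frac{12629}{67} \approx -188.49$)
$V - \left(\left(-8062 + 16276\right) - 12924\right) = - \frac{12629}{67} - \left(\left(-8062 + 16276\right) - 12924\right) = - \frac{12629}{67} - \left(8214 - 12924\right) = - \frac{12629}{67} - -4710 = - \frac{12629}{67} + 4710 = \frac{302941}{67}$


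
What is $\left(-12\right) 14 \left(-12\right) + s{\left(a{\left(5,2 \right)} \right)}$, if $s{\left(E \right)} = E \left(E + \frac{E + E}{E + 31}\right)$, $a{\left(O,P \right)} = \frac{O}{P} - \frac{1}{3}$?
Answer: $\frac{14478283}{7164} \approx 2021.0$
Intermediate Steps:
$a{\left(O,P \right)} = - \frac{1}{3} + \frac{O}{P}$ ($a{\left(O,P \right)} = \frac{O}{P} - \frac{1}{3} = - \frac{1}{3} + \frac{O}{P}$)
$s{\left(E \right)} = E \left(E + \frac{2 E}{31 + E}\right)$
$\left(-12\right) 14 \left(-12\right) + s{\left(a{\left(5,2 \right)} \right)} = \left(-12\right) 14 \left(-12\right) + \frac{\left(\frac{5 - \frac{2}{3}}{2}\right)^{2} \left(33 + \frac{5 - \frac{2}{3}}{2}\right)}{31 + \frac{5 - \frac{2}{3}}{2}} = \left(-168\right) \left(-12\right) + \frac{\left(\frac{5 - \frac{2}{3}}{2}\right)^{2} \left(33 + \frac{5 - \frac{2}{3}}{2}\right)}{31 + \frac{5 - \frac{2}{3}}{2}} = 2016 + \frac{\left(\frac{1}{2} \cdot \frac{13}{3}\right)^{2} \left(33 + \frac{1}{2} \cdot \frac{13}{3}\right)}{31 + \frac{1}{2} \cdot \frac{13}{3}} = 2016 + \frac{\left(\frac{13}{6}\right)^{2} \left(33 + \frac{13}{6}\right)}{31 + \frac{13}{6}} = 2016 + \frac{169}{36} \frac{1}{\frac{199}{6}} \cdot \frac{211}{6} = 2016 + \frac{169}{36} \cdot \frac{6}{199} \cdot \frac{211}{6} = 2016 + \frac{35659}{7164} = \frac{14478283}{7164}$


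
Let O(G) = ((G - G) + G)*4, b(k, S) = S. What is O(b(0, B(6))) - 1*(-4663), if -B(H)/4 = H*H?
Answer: 4087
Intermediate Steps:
B(H) = -4*H² (B(H) = -4*H*H = -4*H²)
O(G) = 4*G (O(G) = (0 + G)*4 = G*4 = 4*G)
O(b(0, B(6))) - 1*(-4663) = 4*(-4*6²) - 1*(-4663) = 4*(-4*36) + 4663 = 4*(-144) + 4663 = -576 + 4663 = 4087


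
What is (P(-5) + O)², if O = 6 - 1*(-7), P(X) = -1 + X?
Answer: 49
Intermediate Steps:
O = 13 (O = 6 + 7 = 13)
(P(-5) + O)² = ((-1 - 5) + 13)² = (-6 + 13)² = 7² = 49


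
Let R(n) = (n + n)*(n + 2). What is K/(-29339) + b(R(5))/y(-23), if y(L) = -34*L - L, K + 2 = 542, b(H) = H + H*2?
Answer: 163614/674797 ≈ 0.24246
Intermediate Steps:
R(n) = 2*n*(2 + n) (R(n) = (2*n)*(2 + n) = 2*n*(2 + n))
b(H) = 3*H (b(H) = H + 2*H = 3*H)
K = 540 (K = -2 + 542 = 540)
y(L) = -35*L
K/(-29339) + b(R(5))/y(-23) = 540/(-29339) + (3*(2*5*(2 + 5)))/((-35*(-23))) = 540*(-1/29339) + (3*(2*5*7))/805 = -540/29339 + (3*70)*(1/805) = -540/29339 + 210*(1/805) = -540/29339 + 6/23 = 163614/674797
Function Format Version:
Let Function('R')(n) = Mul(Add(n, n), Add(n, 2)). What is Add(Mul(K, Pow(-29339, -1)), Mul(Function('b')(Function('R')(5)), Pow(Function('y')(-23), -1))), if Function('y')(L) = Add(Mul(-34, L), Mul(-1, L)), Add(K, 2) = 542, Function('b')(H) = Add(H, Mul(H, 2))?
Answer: Rational(163614, 674797) ≈ 0.24246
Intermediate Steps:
Function('R')(n) = Mul(2, n, Add(2, n)) (Function('R')(n) = Mul(Mul(2, n), Add(2, n)) = Mul(2, n, Add(2, n)))
Function('b')(H) = Mul(3, H) (Function('b')(H) = Add(H, Mul(2, H)) = Mul(3, H))
K = 540 (K = Add(-2, 542) = 540)
Function('y')(L) = Mul(-35, L)
Add(Mul(K, Pow(-29339, -1)), Mul(Function('b')(Function('R')(5)), Pow(Function('y')(-23), -1))) = Add(Mul(540, Pow(-29339, -1)), Mul(Mul(3, Mul(2, 5, Add(2, 5))), Pow(Mul(-35, -23), -1))) = Add(Mul(540, Rational(-1, 29339)), Mul(Mul(3, Mul(2, 5, 7)), Pow(805, -1))) = Add(Rational(-540, 29339), Mul(Mul(3, 70), Rational(1, 805))) = Add(Rational(-540, 29339), Mul(210, Rational(1, 805))) = Add(Rational(-540, 29339), Rational(6, 23)) = Rational(163614, 674797)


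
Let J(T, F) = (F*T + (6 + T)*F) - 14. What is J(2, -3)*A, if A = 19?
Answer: -836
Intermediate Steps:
J(T, F) = -14 + F*T + F*(6 + T) (J(T, F) = (F*T + F*(6 + T)) - 14 = -14 + F*T + F*(6 + T))
J(2, -3)*A = (-14 + 6*(-3) + 2*(-3)*2)*19 = (-14 - 18 - 12)*19 = -44*19 = -836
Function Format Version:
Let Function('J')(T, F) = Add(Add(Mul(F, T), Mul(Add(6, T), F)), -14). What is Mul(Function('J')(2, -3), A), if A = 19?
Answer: -836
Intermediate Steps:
Function('J')(T, F) = Add(-14, Mul(F, T), Mul(F, Add(6, T))) (Function('J')(T, F) = Add(Add(Mul(F, T), Mul(F, Add(6, T))), -14) = Add(-14, Mul(F, T), Mul(F, Add(6, T))))
Mul(Function('J')(2, -3), A) = Mul(Add(-14, Mul(6, -3), Mul(2, -3, 2)), 19) = Mul(Add(-14, -18, -12), 19) = Mul(-44, 19) = -836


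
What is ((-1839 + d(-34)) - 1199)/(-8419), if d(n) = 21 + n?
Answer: 3051/8419 ≈ 0.36239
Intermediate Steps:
((-1839 + d(-34)) - 1199)/(-8419) = ((-1839 + (21 - 34)) - 1199)/(-8419) = ((-1839 - 13) - 1199)*(-1/8419) = (-1852 - 1199)*(-1/8419) = -3051*(-1/8419) = 3051/8419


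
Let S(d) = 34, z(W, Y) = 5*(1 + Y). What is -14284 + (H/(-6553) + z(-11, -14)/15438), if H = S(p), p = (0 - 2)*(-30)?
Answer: -1445044867613/101165214 ≈ -14284.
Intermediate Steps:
z(W, Y) = 5 + 5*Y
p = 60 (p = -2*(-30) = 60)
H = 34
-14284 + (H/(-6553) + z(-11, -14)/15438) = -14284 + (34/(-6553) + (5 + 5*(-14))/15438) = -14284 + (34*(-1/6553) + (5 - 70)*(1/15438)) = -14284 + (-34/6553 - 65*1/15438) = -14284 + (-34/6553 - 65/15438) = -14284 - 950837/101165214 = -1445044867613/101165214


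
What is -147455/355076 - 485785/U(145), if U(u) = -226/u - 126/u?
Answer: 6252771080385/31246688 ≈ 2.0011e+5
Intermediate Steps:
U(u) = -352/u
-147455/355076 - 485785/U(145) = -147455/355076 - 485785/((-352/145)) = -147455*1/355076 - 485785/((-352*1/145)) = -147455/355076 - 485785/(-352/145) = -147455/355076 - 485785*(-145/352) = -147455/355076 + 70438825/352 = 6252771080385/31246688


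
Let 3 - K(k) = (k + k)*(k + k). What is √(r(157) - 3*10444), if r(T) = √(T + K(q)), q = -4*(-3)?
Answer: 2*√(-7833 + I*√26) ≈ 0.057613 + 177.01*I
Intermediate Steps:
q = 12 (q = -1*(-12) = 12)
K(k) = 3 - 4*k² (K(k) = 3 - (k + k)*(k + k) = 3 - 2*k*2*k = 3 - 4*k²)
r(T) = √(-573 + T) (r(T) = √(T + (3 - 4*12²)) = √(T + (3 - 4*144)) = √(T + (3 - 576)) = √(T - 573) = √(-573 + T))
√(r(157) - 3*10444) = √(√(-573 + 157) - 3*10444) = √(√(-416) - 31332) = √(4*I*√26 - 31332) = √(-31332 + 4*I*√26)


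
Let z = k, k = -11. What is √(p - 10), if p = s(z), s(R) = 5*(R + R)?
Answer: 2*I*√30 ≈ 10.954*I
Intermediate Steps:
z = -11
s(R) = 10*R (s(R) = 5*(2*R) = 10*R)
p = -110 (p = 10*(-11) = -110)
√(p - 10) = √(-110 - 10) = √(-120) = 2*I*√30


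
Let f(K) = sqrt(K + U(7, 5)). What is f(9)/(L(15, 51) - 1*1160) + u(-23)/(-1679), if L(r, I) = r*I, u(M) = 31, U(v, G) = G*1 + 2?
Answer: -18961/663205 ≈ -0.028590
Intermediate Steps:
U(v, G) = 2 + G (U(v, G) = G + 2 = 2 + G)
L(r, I) = I*r
f(K) = sqrt(7 + K) (f(K) = sqrt(K + (2 + 5)) = sqrt(K + 7) = sqrt(7 + K))
f(9)/(L(15, 51) - 1*1160) + u(-23)/(-1679) = sqrt(7 + 9)/(51*15 - 1*1160) + 31/(-1679) = sqrt(16)/(765 - 1160) + 31*(-1/1679) = 4/(-395) - 31/1679 = 4*(-1/395) - 31/1679 = -4/395 - 31/1679 = -18961/663205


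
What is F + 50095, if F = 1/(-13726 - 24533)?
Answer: 1916584604/38259 ≈ 50095.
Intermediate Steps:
F = -1/38259 (F = 1/(-38259) = -1/38259 ≈ -2.6138e-5)
F + 50095 = -1/38259 + 50095 = 1916584604/38259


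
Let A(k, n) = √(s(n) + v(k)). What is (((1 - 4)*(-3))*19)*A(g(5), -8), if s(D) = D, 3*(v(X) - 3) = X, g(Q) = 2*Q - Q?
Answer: 57*I*√30 ≈ 312.2*I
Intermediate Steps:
g(Q) = Q
v(X) = 3 + X/3
A(k, n) = √(3 + n + k/3) (A(k, n) = √(n + (3 + k/3)) = √(3 + n + k/3))
(((1 - 4)*(-3))*19)*A(g(5), -8) = (((1 - 4)*(-3))*19)*(√(27 + 3*5 + 9*(-8))/3) = (-3*(-3)*19)*(√(27 + 15 - 72)/3) = (9*19)*(√(-30)/3) = 171*((I*√30)/3) = 171*(I*√30/3) = 57*I*√30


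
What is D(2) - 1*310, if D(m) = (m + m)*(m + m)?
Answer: -294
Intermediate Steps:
D(m) = 4*m**2 (D(m) = (2*m)*(2*m) = 4*m**2)
D(2) - 1*310 = 4*2**2 - 1*310 = 4*4 - 310 = 16 - 310 = -294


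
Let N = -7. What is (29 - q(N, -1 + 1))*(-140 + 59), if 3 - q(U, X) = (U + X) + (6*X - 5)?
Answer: -1134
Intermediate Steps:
q(U, X) = 8 - U - 7*X (q(U, X) = 3 - ((U + X) + (6*X - 5)) = 3 - ((U + X) + (-5 + 6*X)) = 3 - (-5 + U + 7*X) = 3 + (5 - U - 7*X) = 8 - U - 7*X)
(29 - q(N, -1 + 1))*(-140 + 59) = (29 - (8 - 1*(-7) - 7*(-1 + 1)))*(-140 + 59) = (29 - (8 + 7 - 7*0))*(-81) = (29 - (8 + 7 + 0))*(-81) = (29 - 1*15)*(-81) = (29 - 15)*(-81) = 14*(-81) = -1134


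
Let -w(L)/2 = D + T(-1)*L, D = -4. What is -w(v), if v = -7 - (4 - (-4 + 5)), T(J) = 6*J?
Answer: 112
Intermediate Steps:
v = -10 (v = -7 - (4 - 1*1) = -7 - (4 - 1) = -7 - 1*3 = -7 - 3 = -10)
w(L) = 8 + 12*L (w(L) = -2*(-4 + (6*(-1))*L) = -2*(-4 - 6*L) = 8 + 12*L)
-w(v) = -(8 + 12*(-10)) = -(8 - 120) = -1*(-112) = 112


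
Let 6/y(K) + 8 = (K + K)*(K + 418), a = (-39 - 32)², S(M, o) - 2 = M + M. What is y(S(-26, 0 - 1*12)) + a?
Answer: 92774561/18404 ≈ 5041.0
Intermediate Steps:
S(M, o) = 2 + 2*M (S(M, o) = 2 + (M + M) = 2 + 2*M)
a = 5041 (a = (-71)² = 5041)
y(K) = 6/(-8 + 2*K*(418 + K)) (y(K) = 6/(-8 + (K + K)*(K + 418)) = 6/(-8 + (2*K)*(418 + K)) = 6/(-8 + 2*K*(418 + K)))
y(S(-26, 0 - 1*12)) + a = 3/(-4 + (2 + 2*(-26))² + 418*(2 + 2*(-26))) + 5041 = 3/(-4 + (2 - 52)² + 418*(2 - 52)) + 5041 = 3/(-4 + (-50)² + 418*(-50)) + 5041 = 3/(-4 + 2500 - 20900) + 5041 = 3/(-18404) + 5041 = 3*(-1/18404) + 5041 = -3/18404 + 5041 = 92774561/18404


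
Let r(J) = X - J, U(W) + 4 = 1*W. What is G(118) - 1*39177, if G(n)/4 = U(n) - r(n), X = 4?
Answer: -38265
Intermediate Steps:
U(W) = -4 + W (U(W) = -4 + 1*W = -4 + W)
r(J) = 4 - J
G(n) = -32 + 8*n (G(n) = 4*((-4 + n) - (4 - n)) = 4*((-4 + n) + (-4 + n)) = 4*(-8 + 2*n) = -32 + 8*n)
G(118) - 1*39177 = (-32 + 8*118) - 1*39177 = (-32 + 944) - 39177 = 912 - 39177 = -38265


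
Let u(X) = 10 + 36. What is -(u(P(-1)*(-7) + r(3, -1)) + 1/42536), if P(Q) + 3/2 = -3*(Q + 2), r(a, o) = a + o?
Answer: -1956657/42536 ≈ -46.000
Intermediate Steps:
P(Q) = -15/2 - 3*Q (P(Q) = -3/2 - 3*(Q + 2) = -3/2 - 3*(2 + Q) = -3/2 + (-6 - 3*Q) = -15/2 - 3*Q)
u(X) = 46
-(u(P(-1)*(-7) + r(3, -1)) + 1/42536) = -(46 + 1/42536) = -1*1956657/42536 = -1956657/42536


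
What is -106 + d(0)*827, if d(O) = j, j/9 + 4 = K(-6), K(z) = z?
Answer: -74536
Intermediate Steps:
j = -90 (j = -36 + 9*(-6) = -36 - 54 = -90)
d(O) = -90
-106 + d(0)*827 = -106 - 90*827 = -106 - 74430 = -74536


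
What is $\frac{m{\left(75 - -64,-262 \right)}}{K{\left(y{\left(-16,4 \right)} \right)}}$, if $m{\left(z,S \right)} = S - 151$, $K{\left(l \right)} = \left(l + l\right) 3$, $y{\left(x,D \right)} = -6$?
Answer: $\frac{413}{36} \approx 11.472$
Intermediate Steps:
$K{\left(l \right)} = 6 l$ ($K{\left(l \right)} = 2 l 3 = 6 l$)
$m{\left(z,S \right)} = -151 + S$ ($m{\left(z,S \right)} = S - 151 = -151 + S$)
$\frac{m{\left(75 - -64,-262 \right)}}{K{\left(y{\left(-16,4 \right)} \right)}} = \frac{-151 - 262}{6 \left(-6\right)} = - \frac{413}{-36} = \left(-413\right) \left(- \frac{1}{36}\right) = \frac{413}{36}$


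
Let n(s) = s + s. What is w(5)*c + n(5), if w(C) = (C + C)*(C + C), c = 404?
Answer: 40410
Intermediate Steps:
w(C) = 4*C² (w(C) = (2*C)*(2*C) = 4*C²)
n(s) = 2*s
w(5)*c + n(5) = (4*5²)*404 + 2*5 = (4*25)*404 + 10 = 100*404 + 10 = 40400 + 10 = 40410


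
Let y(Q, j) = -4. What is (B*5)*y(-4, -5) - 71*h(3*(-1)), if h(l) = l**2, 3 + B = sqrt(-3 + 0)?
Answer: -579 - 20*I*sqrt(3) ≈ -579.0 - 34.641*I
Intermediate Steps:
B = -3 + I*sqrt(3) (B = -3 + sqrt(-3 + 0) = -3 + sqrt(-3) = -3 + I*sqrt(3) ≈ -3.0 + 1.732*I)
(B*5)*y(-4, -5) - 71*h(3*(-1)) = ((-3 + I*sqrt(3))*5)*(-4) - 71*(3*(-1))**2 = (-15 + 5*I*sqrt(3))*(-4) - 71*(-3)**2 = (60 - 20*I*sqrt(3)) - 71*9 = (60 - 20*I*sqrt(3)) - 639 = -579 - 20*I*sqrt(3)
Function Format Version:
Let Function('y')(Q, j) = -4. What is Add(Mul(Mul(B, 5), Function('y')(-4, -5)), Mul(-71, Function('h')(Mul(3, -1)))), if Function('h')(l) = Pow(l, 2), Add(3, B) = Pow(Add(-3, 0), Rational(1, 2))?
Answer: Add(-579, Mul(-20, I, Pow(3, Rational(1, 2)))) ≈ Add(-579.00, Mul(-34.641, I))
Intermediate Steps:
B = Add(-3, Mul(I, Pow(3, Rational(1, 2)))) (B = Add(-3, Pow(Add(-3, 0), Rational(1, 2))) = Add(-3, Pow(-3, Rational(1, 2))) = Add(-3, Mul(I, Pow(3, Rational(1, 2)))) ≈ Add(-3.0000, Mul(1.7320, I)))
Add(Mul(Mul(B, 5), Function('y')(-4, -5)), Mul(-71, Function('h')(Mul(3, -1)))) = Add(Mul(Mul(Add(-3, Mul(I, Pow(3, Rational(1, 2)))), 5), -4), Mul(-71, Pow(Mul(3, -1), 2))) = Add(Mul(Add(-15, Mul(5, I, Pow(3, Rational(1, 2)))), -4), Mul(-71, Pow(-3, 2))) = Add(Add(60, Mul(-20, I, Pow(3, Rational(1, 2)))), Mul(-71, 9)) = Add(Add(60, Mul(-20, I, Pow(3, Rational(1, 2)))), -639) = Add(-579, Mul(-20, I, Pow(3, Rational(1, 2))))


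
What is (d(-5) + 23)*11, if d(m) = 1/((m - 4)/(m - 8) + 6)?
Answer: 22154/87 ≈ 254.64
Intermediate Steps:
d(m) = 1/(6 + (-4 + m)/(-8 + m)) (d(m) = 1/((-4 + m)/(-8 + m) + 6) = 1/(6 + (-4 + m)/(-8 + m)))
(d(-5) + 23)*11 = ((-8 - 5)/(-52 + 7*(-5)) + 23)*11 = (-13/(-52 - 35) + 23)*11 = (-13/(-87) + 23)*11 = (-1/87*(-13) + 23)*11 = (13/87 + 23)*11 = (2014/87)*11 = 22154/87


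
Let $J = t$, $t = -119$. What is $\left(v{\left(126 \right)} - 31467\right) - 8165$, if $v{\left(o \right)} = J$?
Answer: $-39751$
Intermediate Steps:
$J = -119$
$v{\left(o \right)} = -119$
$\left(v{\left(126 \right)} - 31467\right) - 8165 = \left(-119 - 31467\right) - 8165 = -31586 - 8165 = -39751$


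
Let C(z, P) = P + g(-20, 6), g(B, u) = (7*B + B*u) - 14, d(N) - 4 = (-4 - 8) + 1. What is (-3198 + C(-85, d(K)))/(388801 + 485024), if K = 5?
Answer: -3479/873825 ≈ -0.0039813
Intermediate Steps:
d(N) = -7 (d(N) = 4 + ((-4 - 8) + 1) = 4 + (-12 + 1) = 4 - 11 = -7)
g(B, u) = -14 + 7*B + B*u
C(z, P) = -274 + P (C(z, P) = P + (-14 + 7*(-20) - 20*6) = P + (-14 - 140 - 120) = P - 274 = -274 + P)
(-3198 + C(-85, d(K)))/(388801 + 485024) = (-3198 + (-274 - 7))/(388801 + 485024) = (-3198 - 281)/873825 = -3479*1/873825 = -3479/873825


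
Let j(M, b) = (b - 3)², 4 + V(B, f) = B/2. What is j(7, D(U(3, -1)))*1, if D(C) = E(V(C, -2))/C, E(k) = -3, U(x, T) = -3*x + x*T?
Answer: 121/16 ≈ 7.5625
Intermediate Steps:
V(B, f) = -4 + B/2
U(x, T) = -3*x + T*x
D(C) = -3/C
j(M, b) = (-3 + b)²
j(7, D(U(3, -1)))*1 = (-3 - 3*1/(3*(-3 - 1)))²*1 = (-3 - 3/(3*(-4)))²*1 = (-3 - 3/(-12))²*1 = (-3 - 3*(-1/12))²*1 = (-3 + ¼)²*1 = (-11/4)²*1 = (121/16)*1 = 121/16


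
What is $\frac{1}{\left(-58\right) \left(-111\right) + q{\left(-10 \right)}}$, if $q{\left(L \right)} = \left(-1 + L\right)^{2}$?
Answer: $\frac{1}{6559} \approx 0.00015246$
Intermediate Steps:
$\frac{1}{\left(-58\right) \left(-111\right) + q{\left(-10 \right)}} = \frac{1}{\left(-58\right) \left(-111\right) + \left(-1 - 10\right)^{2}} = \frac{1}{6438 + \left(-11\right)^{2}} = \frac{1}{6438 + 121} = \frac{1}{6559}$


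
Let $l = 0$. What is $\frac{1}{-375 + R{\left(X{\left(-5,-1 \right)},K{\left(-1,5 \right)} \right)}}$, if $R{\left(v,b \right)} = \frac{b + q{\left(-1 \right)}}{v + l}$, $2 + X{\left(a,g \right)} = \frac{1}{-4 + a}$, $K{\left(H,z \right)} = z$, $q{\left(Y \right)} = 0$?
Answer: $- \frac{19}{7170} \approx -0.0026499$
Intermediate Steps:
$X{\left(a,g \right)} = -2 + \frac{1}{-4 + a}$
$R{\left(v,b \right)} = \frac{b}{v}$ ($R{\left(v,b \right)} = \frac{b + 0}{v + 0} = \frac{b}{v}$)
$\frac{1}{-375 + R{\left(X{\left(-5,-1 \right)},K{\left(-1,5 \right)} \right)}} = \frac{1}{-375 + \frac{5}{\frac{1}{-4 - 5} \left(9 - -10\right)}} = \frac{1}{-375 + \frac{5}{\frac{1}{-9} \left(9 + 10\right)}} = \frac{1}{-375 + \frac{5}{\left(- \frac{1}{9}\right) 19}} = \frac{1}{-375 + \frac{5}{- \frac{19}{9}}} = \frac{1}{-375 + 5 \left(- \frac{9}{19}\right)} = \frac{1}{-375 - \frac{45}{19}} = \frac{1}{- \frac{7170}{19}} = - \frac{19}{7170}$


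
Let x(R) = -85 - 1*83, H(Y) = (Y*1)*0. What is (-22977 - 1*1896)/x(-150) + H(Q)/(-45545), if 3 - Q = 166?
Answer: 8291/56 ≈ 148.05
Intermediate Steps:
Q = -163 (Q = 3 - 1*166 = 3 - 166 = -163)
H(Y) = 0 (H(Y) = Y*0 = 0)
x(R) = -168 (x(R) = -85 - 83 = -168)
(-22977 - 1*1896)/x(-150) + H(Q)/(-45545) = (-22977 - 1*1896)/(-168) + 0/(-45545) = (-22977 - 1896)*(-1/168) + 0*(-1/45545) = -24873*(-1/168) + 0 = 8291/56 + 0 = 8291/56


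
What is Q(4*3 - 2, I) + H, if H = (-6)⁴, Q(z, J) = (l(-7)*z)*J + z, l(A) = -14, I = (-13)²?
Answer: -22354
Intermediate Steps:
I = 169
Q(z, J) = z - 14*J*z (Q(z, J) = (-14*z)*J + z = -14*J*z + z = z - 14*J*z)
H = 1296
Q(4*3 - 2, I) + H = (4*3 - 2)*(1 - 14*169) + 1296 = (12 - 2)*(1 - 2366) + 1296 = 10*(-2365) + 1296 = -23650 + 1296 = -22354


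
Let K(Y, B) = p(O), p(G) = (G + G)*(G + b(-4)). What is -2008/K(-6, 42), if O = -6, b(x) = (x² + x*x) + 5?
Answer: 502/93 ≈ 5.3979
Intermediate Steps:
b(x) = 5 + 2*x² (b(x) = (x² + x²) + 5 = 2*x² + 5 = 5 + 2*x²)
p(G) = 2*G*(37 + G) (p(G) = (G + G)*(G + (5 + 2*(-4)²)) = (2*G)*(G + (5 + 2*16)) = (2*G)*(G + (5 + 32)) = (2*G)*(G + 37) = (2*G)*(37 + G) = 2*G*(37 + G))
K(Y, B) = -372 (K(Y, B) = 2*(-6)*(37 - 6) = 2*(-6)*31 = -372)
-2008/K(-6, 42) = -2008/(-372) = -2008*(-1/372) = 502/93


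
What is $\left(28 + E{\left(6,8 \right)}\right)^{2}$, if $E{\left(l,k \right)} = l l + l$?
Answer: $4900$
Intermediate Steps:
$E{\left(l,k \right)} = l + l^{2}$ ($E{\left(l,k \right)} = l^{2} + l = l + l^{2}$)
$\left(28 + E{\left(6,8 \right)}\right)^{2} = \left(28 + 6 \left(1 + 6\right)\right)^{2} = \left(28 + 6 \cdot 7\right)^{2} = \left(28 + 42\right)^{2} = 70^{2} = 4900$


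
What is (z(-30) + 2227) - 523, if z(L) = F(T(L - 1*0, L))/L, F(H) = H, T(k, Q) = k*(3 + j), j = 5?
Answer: 1712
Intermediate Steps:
T(k, Q) = 8*k (T(k, Q) = k*(3 + 5) = k*8 = 8*k)
z(L) = 8 (z(L) = (8*(L - 1*0))/L = (8*(L + 0))/L = (8*L)/L = 8)
(z(-30) + 2227) - 523 = (8 + 2227) - 523 = 2235 - 523 = 1712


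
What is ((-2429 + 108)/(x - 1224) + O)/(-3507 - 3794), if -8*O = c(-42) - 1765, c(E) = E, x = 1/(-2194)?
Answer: -4893358991/156852172456 ≈ -0.031197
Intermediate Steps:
x = -1/2194 ≈ -0.00045579
O = 1807/8 (O = -(-42 - 1765)/8 = -1/8*(-1807) = 1807/8 ≈ 225.88)
((-2429 + 108)/(x - 1224) + O)/(-3507 - 3794) = ((-2429 + 108)/(-1/2194 - 1224) + 1807/8)/(-3507 - 3794) = (-2321/(-2685457/2194) + 1807/8)/(-7301) = (-2321*(-2194/2685457) + 1807/8)*(-1/7301) = (5092274/2685457 + 1807/8)*(-1/7301) = (4893358991/21483656)*(-1/7301) = -4893358991/156852172456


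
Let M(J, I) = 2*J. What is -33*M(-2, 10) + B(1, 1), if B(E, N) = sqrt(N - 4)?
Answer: 132 + I*sqrt(3) ≈ 132.0 + 1.732*I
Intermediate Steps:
B(E, N) = sqrt(-4 + N)
-33*M(-2, 10) + B(1, 1) = -66*(-2) + sqrt(-4 + 1) = -33*(-4) + sqrt(-3) = 132 + I*sqrt(3)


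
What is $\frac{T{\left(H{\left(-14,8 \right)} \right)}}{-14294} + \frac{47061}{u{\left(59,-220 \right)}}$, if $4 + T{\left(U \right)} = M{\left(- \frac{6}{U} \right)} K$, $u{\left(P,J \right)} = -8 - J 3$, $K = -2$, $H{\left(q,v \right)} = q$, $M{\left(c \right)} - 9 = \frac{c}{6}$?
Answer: $\frac{2354465299}{32618908} \approx 72.181$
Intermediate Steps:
$M{\left(c \right)} = 9 + \frac{c}{6}$
$u{\left(P,J \right)} = -8 - 3 J$
$T{\left(U \right)} = -22 + \frac{2}{U}$ ($T{\left(U \right)} = -4 + \left(9 + \frac{\left(-6\right) \frac{1}{U}}{6}\right) \left(-2\right) = -4 + \left(9 - \frac{1}{U}\right) \left(-2\right) = -4 - \left(18 - \frac{2}{U}\right) = -22 + \frac{2}{U}$)
$\frac{T{\left(H{\left(-14,8 \right)} \right)}}{-14294} + \frac{47061}{u{\left(59,-220 \right)}} = \frac{-22 + \frac{2}{-14}}{-14294} + \frac{47061}{-8 - -660} = \left(-22 + 2 \left(- \frac{1}{14}\right)\right) \left(- \frac{1}{14294}\right) + \frac{47061}{-8 + 660} = \left(-22 - \frac{1}{7}\right) \left(- \frac{1}{14294}\right) + \frac{47061}{652} = \left(- \frac{155}{7}\right) \left(- \frac{1}{14294}\right) + 47061 \cdot \frac{1}{652} = \frac{155}{100058} + \frac{47061}{652} = \frac{2354465299}{32618908}$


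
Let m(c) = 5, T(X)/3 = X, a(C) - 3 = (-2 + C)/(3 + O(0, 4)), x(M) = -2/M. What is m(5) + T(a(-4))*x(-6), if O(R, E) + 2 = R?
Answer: 2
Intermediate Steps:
O(R, E) = -2 + R
a(C) = 1 + C (a(C) = 3 + (-2 + C)/(3 + (-2 + 0)) = 3 + (-2 + C)/(3 - 2) = 3 + (-2 + C)/1 = 3 + (-2 + C)*1 = 3 + (-2 + C) = 1 + C)
T(X) = 3*X
m(5) + T(a(-4))*x(-6) = 5 + (3*(1 - 4))*(-2/(-6)) = 5 + (3*(-3))*(-2*(-⅙)) = 5 - 9*⅓ = 5 - 3 = 2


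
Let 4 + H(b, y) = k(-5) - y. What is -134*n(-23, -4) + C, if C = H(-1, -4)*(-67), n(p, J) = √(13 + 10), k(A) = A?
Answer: 335 - 134*√23 ≈ -307.64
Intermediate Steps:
n(p, J) = √23
H(b, y) = -9 - y (H(b, y) = -4 + (-5 - y) = -9 - y)
C = 335 (C = (-9 - 1*(-4))*(-67) = (-9 + 4)*(-67) = -5*(-67) = 335)
-134*n(-23, -4) + C = -134*√23 + 335 = 335 - 134*√23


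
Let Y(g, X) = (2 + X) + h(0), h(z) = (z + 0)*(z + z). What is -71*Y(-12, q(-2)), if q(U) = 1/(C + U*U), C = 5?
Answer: -1349/9 ≈ -149.89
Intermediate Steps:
h(z) = 2*z² (h(z) = z*(2*z) = 2*z²)
q(U) = 1/(5 + U²) (q(U) = 1/(5 + U*U) = 1/(5 + U²))
Y(g, X) = 2 + X (Y(g, X) = (2 + X) + 2*0² = (2 + X) + 2*0 = (2 + X) + 0 = 2 + X)
-71*Y(-12, q(-2)) = -71*(2 + 1/(5 + (-2)²)) = -71*(2 + 1/(5 + 4)) = -71*(2 + 1/9) = -71*(2 + ⅑) = -71*19/9 = -1349/9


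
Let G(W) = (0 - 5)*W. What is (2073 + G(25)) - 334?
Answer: 1614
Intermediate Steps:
G(W) = -5*W
(2073 + G(25)) - 334 = (2073 - 5*25) - 334 = (2073 - 125) - 334 = 1948 - 334 = 1614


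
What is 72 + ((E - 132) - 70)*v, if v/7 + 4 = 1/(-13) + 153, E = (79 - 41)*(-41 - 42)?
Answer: -45479576/13 ≈ -3.4984e+6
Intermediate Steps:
E = -3154 (E = 38*(-83) = -3154)
v = 13552/13 (v = -28 + 7*(1/(-13) + 153) = -28 + 7*(-1/13 + 153) = -28 + 7*(1988/13) = -28 + 13916/13 = 13552/13 ≈ 1042.5)
72 + ((E - 132) - 70)*v = 72 + ((-3154 - 132) - 70)*(13552/13) = 72 + (-3286 - 70)*(13552/13) = 72 - 3356*13552/13 = 72 - 45480512/13 = -45479576/13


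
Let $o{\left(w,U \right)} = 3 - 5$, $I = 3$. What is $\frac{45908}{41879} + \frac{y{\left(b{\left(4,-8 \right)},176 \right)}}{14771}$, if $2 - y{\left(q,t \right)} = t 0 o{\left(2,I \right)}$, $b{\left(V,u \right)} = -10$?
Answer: $\frac{678190826}{618594709} \approx 1.0963$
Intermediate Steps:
$o{\left(w,U \right)} = -2$ ($o{\left(w,U \right)} = 3 - 5 = -2$)
$y{\left(q,t \right)} = 2$ ($y{\left(q,t \right)} = 2 - t 0 \left(-2\right) = 2 - 0 \left(-2\right) = 2 - 0 = 2 + 0 = 2$)
$\frac{45908}{41879} + \frac{y{\left(b{\left(4,-8 \right)},176 \right)}}{14771} = \frac{45908}{41879} + \frac{2}{14771} = \frac{678190826}{618594709}$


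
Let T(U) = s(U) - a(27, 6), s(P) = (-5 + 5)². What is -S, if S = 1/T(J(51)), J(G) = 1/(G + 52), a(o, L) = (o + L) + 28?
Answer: 1/61 ≈ 0.016393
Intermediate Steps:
a(o, L) = 28 + L + o (a(o, L) = (L + o) + 28 = 28 + L + o)
s(P) = 0 (s(P) = 0² = 0)
J(G) = 1/(52 + G)
T(U) = -61 (T(U) = 0 - (28 + 6 + 27) = 0 - 1*61 = 0 - 61 = -61)
S = -1/61 (S = 1/(-61) = -1/61 ≈ -0.016393)
-S = -1*(-1/61) = 1/61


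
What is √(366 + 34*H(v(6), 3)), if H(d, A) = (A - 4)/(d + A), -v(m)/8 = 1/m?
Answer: 24*√15/5 ≈ 18.590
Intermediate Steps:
v(m) = -8/m
H(d, A) = (-4 + A)/(A + d)
√(366 + 34*H(v(6), 3)) = √(366 + 34*((-4 + 3)/(3 - 8/6))) = √(366 + 34*(-1/(3 - 8*⅙))) = √(366 + 34*(-1/(3 - 4/3))) = √(366 + 34*(-1/(5/3))) = √(366 + 34*((⅗)*(-1))) = √(366 + 34*(-⅗)) = √(366 - 102/5) = √(1728/5) = 24*√15/5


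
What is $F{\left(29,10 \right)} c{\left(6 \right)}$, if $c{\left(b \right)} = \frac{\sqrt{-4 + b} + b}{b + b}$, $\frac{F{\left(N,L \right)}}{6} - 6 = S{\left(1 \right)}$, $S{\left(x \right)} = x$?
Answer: $21 + \frac{7 \sqrt{2}}{2} \approx 25.95$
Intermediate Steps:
$F{\left(N,L \right)} = 42$ ($F{\left(N,L \right)} = 36 + 6 \cdot 1 = 36 + 6 = 42$)
$c{\left(b \right)} = \frac{b + \sqrt{-4 + b}}{2 b}$
$F{\left(29,10 \right)} c{\left(6 \right)} = 42 \frac{6 + \sqrt{-4 + 6}}{2 \cdot 6} = 42 \cdot \frac{1}{2} \cdot \frac{1}{6} \left(6 + \sqrt{2}\right) = 42 \left(\frac{1}{2} + \frac{\sqrt{2}}{12}\right) = 21 + \frac{7 \sqrt{2}}{2}$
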